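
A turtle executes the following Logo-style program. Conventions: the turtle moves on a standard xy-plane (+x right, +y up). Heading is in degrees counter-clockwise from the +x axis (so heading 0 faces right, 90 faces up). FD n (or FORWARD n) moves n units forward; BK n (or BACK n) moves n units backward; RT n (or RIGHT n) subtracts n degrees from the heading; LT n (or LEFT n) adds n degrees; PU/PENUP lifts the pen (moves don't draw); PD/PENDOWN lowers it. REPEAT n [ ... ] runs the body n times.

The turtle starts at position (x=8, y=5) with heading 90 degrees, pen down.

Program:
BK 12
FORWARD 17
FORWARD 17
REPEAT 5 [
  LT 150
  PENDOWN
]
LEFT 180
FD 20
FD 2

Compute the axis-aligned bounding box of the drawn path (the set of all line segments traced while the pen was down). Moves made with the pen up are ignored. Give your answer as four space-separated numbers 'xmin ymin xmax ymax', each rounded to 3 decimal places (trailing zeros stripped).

Answer: 8 -7 19 27

Derivation:
Executing turtle program step by step:
Start: pos=(8,5), heading=90, pen down
BK 12: (8,5) -> (8,-7) [heading=90, draw]
FD 17: (8,-7) -> (8,10) [heading=90, draw]
FD 17: (8,10) -> (8,27) [heading=90, draw]
REPEAT 5 [
  -- iteration 1/5 --
  LT 150: heading 90 -> 240
  PD: pen down
  -- iteration 2/5 --
  LT 150: heading 240 -> 30
  PD: pen down
  -- iteration 3/5 --
  LT 150: heading 30 -> 180
  PD: pen down
  -- iteration 4/5 --
  LT 150: heading 180 -> 330
  PD: pen down
  -- iteration 5/5 --
  LT 150: heading 330 -> 120
  PD: pen down
]
LT 180: heading 120 -> 300
FD 20: (8,27) -> (18,9.679) [heading=300, draw]
FD 2: (18,9.679) -> (19,7.947) [heading=300, draw]
Final: pos=(19,7.947), heading=300, 5 segment(s) drawn

Segment endpoints: x in {8, 8, 8, 18, 19}, y in {-7, 5, 7.947, 9.679, 10, 27}
xmin=8, ymin=-7, xmax=19, ymax=27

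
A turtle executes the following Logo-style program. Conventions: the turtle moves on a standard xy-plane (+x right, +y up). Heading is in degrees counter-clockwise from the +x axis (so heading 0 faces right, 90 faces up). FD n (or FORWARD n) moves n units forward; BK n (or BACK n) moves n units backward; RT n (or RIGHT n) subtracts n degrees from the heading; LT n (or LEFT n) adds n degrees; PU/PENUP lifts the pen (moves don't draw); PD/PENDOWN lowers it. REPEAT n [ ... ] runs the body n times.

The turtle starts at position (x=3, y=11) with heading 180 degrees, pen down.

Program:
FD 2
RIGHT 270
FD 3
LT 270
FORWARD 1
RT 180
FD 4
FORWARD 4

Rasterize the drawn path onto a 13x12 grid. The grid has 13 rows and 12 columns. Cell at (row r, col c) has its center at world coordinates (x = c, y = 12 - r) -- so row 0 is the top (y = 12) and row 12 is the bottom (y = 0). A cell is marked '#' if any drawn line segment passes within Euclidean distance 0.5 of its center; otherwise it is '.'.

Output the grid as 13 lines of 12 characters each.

Segment 0: (3,11) -> (1,11)
Segment 1: (1,11) -> (1,8)
Segment 2: (1,8) -> (0,8)
Segment 3: (0,8) -> (4,8)
Segment 4: (4,8) -> (8,8)

Answer: ............
.###........
.#..........
.#..........
#########...
............
............
............
............
............
............
............
............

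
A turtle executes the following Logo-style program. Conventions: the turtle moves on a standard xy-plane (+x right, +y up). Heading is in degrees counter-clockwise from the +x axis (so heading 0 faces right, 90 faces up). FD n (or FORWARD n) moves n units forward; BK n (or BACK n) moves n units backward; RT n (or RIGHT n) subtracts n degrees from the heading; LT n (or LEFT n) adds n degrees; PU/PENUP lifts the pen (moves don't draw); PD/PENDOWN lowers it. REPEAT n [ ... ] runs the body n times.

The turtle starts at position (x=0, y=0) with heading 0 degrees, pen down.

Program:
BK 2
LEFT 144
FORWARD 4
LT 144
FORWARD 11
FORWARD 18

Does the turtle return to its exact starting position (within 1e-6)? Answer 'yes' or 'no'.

Executing turtle program step by step:
Start: pos=(0,0), heading=0, pen down
BK 2: (0,0) -> (-2,0) [heading=0, draw]
LT 144: heading 0 -> 144
FD 4: (-2,0) -> (-5.236,2.351) [heading=144, draw]
LT 144: heading 144 -> 288
FD 11: (-5.236,2.351) -> (-1.837,-8.11) [heading=288, draw]
FD 18: (-1.837,-8.11) -> (3.725,-25.229) [heading=288, draw]
Final: pos=(3.725,-25.229), heading=288, 4 segment(s) drawn

Start position: (0, 0)
Final position: (3.725, -25.229)
Distance = 25.503; >= 1e-6 -> NOT closed

Answer: no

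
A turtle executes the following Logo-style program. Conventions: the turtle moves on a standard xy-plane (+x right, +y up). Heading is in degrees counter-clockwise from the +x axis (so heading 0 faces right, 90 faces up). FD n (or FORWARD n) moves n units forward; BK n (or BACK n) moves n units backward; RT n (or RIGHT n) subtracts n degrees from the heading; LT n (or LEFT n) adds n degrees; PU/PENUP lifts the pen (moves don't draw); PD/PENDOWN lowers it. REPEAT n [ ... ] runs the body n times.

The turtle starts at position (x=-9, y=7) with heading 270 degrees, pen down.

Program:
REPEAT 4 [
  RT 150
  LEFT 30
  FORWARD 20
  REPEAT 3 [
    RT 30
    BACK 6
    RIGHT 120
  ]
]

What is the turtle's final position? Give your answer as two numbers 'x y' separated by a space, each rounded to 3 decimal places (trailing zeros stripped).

Answer: -22.517 3.378

Derivation:
Executing turtle program step by step:
Start: pos=(-9,7), heading=270, pen down
REPEAT 4 [
  -- iteration 1/4 --
  RT 150: heading 270 -> 120
  LT 30: heading 120 -> 150
  FD 20: (-9,7) -> (-26.321,17) [heading=150, draw]
  REPEAT 3 [
    -- iteration 1/3 --
    RT 30: heading 150 -> 120
    BK 6: (-26.321,17) -> (-23.321,11.804) [heading=120, draw]
    RT 120: heading 120 -> 0
    -- iteration 2/3 --
    RT 30: heading 0 -> 330
    BK 6: (-23.321,11.804) -> (-28.517,14.804) [heading=330, draw]
    RT 120: heading 330 -> 210
    -- iteration 3/3 --
    RT 30: heading 210 -> 180
    BK 6: (-28.517,14.804) -> (-22.517,14.804) [heading=180, draw]
    RT 120: heading 180 -> 60
  ]
  -- iteration 2/4 --
  RT 150: heading 60 -> 270
  LT 30: heading 270 -> 300
  FD 20: (-22.517,14.804) -> (-12.517,-2.517) [heading=300, draw]
  REPEAT 3 [
    -- iteration 1/3 --
    RT 30: heading 300 -> 270
    BK 6: (-12.517,-2.517) -> (-12.517,3.483) [heading=270, draw]
    RT 120: heading 270 -> 150
    -- iteration 2/3 --
    RT 30: heading 150 -> 120
    BK 6: (-12.517,3.483) -> (-9.517,-1.713) [heading=120, draw]
    RT 120: heading 120 -> 0
    -- iteration 3/3 --
    RT 30: heading 0 -> 330
    BK 6: (-9.517,-1.713) -> (-14.713,1.287) [heading=330, draw]
    RT 120: heading 330 -> 210
  ]
  -- iteration 3/4 --
  RT 150: heading 210 -> 60
  LT 30: heading 60 -> 90
  FD 20: (-14.713,1.287) -> (-14.713,21.287) [heading=90, draw]
  REPEAT 3 [
    -- iteration 1/3 --
    RT 30: heading 90 -> 60
    BK 6: (-14.713,21.287) -> (-17.713,16.091) [heading=60, draw]
    RT 120: heading 60 -> 300
    -- iteration 2/3 --
    RT 30: heading 300 -> 270
    BK 6: (-17.713,16.091) -> (-17.713,22.091) [heading=270, draw]
    RT 120: heading 270 -> 150
    -- iteration 3/3 --
    RT 30: heading 150 -> 120
    BK 6: (-17.713,22.091) -> (-14.713,16.895) [heading=120, draw]
    RT 120: heading 120 -> 0
  ]
  -- iteration 4/4 --
  RT 150: heading 0 -> 210
  LT 30: heading 210 -> 240
  FD 20: (-14.713,16.895) -> (-24.713,-0.426) [heading=240, draw]
  REPEAT 3 [
    -- iteration 1/3 --
    RT 30: heading 240 -> 210
    BK 6: (-24.713,-0.426) -> (-19.517,2.574) [heading=210, draw]
    RT 120: heading 210 -> 90
    -- iteration 2/3 --
    RT 30: heading 90 -> 60
    BK 6: (-19.517,2.574) -> (-22.517,-2.622) [heading=60, draw]
    RT 120: heading 60 -> 300
    -- iteration 3/3 --
    RT 30: heading 300 -> 270
    BK 6: (-22.517,-2.622) -> (-22.517,3.378) [heading=270, draw]
    RT 120: heading 270 -> 150
  ]
]
Final: pos=(-22.517,3.378), heading=150, 16 segment(s) drawn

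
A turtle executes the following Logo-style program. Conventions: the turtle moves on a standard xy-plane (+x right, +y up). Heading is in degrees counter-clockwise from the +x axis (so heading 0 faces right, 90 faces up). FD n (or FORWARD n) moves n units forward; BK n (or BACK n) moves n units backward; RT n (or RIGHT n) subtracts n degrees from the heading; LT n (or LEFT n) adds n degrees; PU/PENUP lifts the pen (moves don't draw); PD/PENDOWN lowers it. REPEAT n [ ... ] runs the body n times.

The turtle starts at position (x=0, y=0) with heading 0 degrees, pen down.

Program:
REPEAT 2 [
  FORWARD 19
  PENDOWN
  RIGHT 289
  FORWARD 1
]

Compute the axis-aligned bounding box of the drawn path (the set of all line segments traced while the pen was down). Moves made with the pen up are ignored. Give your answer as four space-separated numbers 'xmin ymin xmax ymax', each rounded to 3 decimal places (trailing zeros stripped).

Executing turtle program step by step:
Start: pos=(0,0), heading=0, pen down
REPEAT 2 [
  -- iteration 1/2 --
  FD 19: (0,0) -> (19,0) [heading=0, draw]
  PD: pen down
  RT 289: heading 0 -> 71
  FD 1: (19,0) -> (19.326,0.946) [heading=71, draw]
  -- iteration 2/2 --
  FD 19: (19.326,0.946) -> (25.511,18.91) [heading=71, draw]
  PD: pen down
  RT 289: heading 71 -> 142
  FD 1: (25.511,18.91) -> (24.723,19.526) [heading=142, draw]
]
Final: pos=(24.723,19.526), heading=142, 4 segment(s) drawn

Segment endpoints: x in {0, 19, 19.326, 24.723, 25.511}, y in {0, 0.946, 18.91, 19.526}
xmin=0, ymin=0, xmax=25.511, ymax=19.526

Answer: 0 0 25.511 19.526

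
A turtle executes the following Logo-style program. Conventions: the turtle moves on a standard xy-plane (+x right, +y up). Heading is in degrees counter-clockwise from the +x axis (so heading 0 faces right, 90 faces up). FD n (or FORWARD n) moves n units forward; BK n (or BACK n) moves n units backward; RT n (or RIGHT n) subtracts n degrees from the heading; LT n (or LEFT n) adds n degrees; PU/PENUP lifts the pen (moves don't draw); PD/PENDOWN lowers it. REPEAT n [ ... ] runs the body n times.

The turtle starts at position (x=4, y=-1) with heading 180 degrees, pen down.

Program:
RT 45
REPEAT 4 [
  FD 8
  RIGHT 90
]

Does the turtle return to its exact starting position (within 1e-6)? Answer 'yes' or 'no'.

Executing turtle program step by step:
Start: pos=(4,-1), heading=180, pen down
RT 45: heading 180 -> 135
REPEAT 4 [
  -- iteration 1/4 --
  FD 8: (4,-1) -> (-1.657,4.657) [heading=135, draw]
  RT 90: heading 135 -> 45
  -- iteration 2/4 --
  FD 8: (-1.657,4.657) -> (4,10.314) [heading=45, draw]
  RT 90: heading 45 -> 315
  -- iteration 3/4 --
  FD 8: (4,10.314) -> (9.657,4.657) [heading=315, draw]
  RT 90: heading 315 -> 225
  -- iteration 4/4 --
  FD 8: (9.657,4.657) -> (4,-1) [heading=225, draw]
  RT 90: heading 225 -> 135
]
Final: pos=(4,-1), heading=135, 4 segment(s) drawn

Start position: (4, -1)
Final position: (4, -1)
Distance = 0; < 1e-6 -> CLOSED

Answer: yes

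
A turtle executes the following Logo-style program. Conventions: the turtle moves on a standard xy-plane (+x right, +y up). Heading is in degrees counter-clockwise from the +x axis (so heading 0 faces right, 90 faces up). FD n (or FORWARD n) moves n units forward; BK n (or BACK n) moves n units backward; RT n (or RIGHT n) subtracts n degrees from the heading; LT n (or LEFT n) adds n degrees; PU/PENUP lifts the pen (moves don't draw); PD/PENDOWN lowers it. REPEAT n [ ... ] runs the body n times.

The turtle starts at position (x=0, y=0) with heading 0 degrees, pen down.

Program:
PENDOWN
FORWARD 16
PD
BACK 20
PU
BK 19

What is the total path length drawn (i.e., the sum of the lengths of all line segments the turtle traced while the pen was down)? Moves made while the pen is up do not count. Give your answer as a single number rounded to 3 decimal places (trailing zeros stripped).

Executing turtle program step by step:
Start: pos=(0,0), heading=0, pen down
PD: pen down
FD 16: (0,0) -> (16,0) [heading=0, draw]
PD: pen down
BK 20: (16,0) -> (-4,0) [heading=0, draw]
PU: pen up
BK 19: (-4,0) -> (-23,0) [heading=0, move]
Final: pos=(-23,0), heading=0, 2 segment(s) drawn

Segment lengths:
  seg 1: (0,0) -> (16,0), length = 16
  seg 2: (16,0) -> (-4,0), length = 20
Total = 36

Answer: 36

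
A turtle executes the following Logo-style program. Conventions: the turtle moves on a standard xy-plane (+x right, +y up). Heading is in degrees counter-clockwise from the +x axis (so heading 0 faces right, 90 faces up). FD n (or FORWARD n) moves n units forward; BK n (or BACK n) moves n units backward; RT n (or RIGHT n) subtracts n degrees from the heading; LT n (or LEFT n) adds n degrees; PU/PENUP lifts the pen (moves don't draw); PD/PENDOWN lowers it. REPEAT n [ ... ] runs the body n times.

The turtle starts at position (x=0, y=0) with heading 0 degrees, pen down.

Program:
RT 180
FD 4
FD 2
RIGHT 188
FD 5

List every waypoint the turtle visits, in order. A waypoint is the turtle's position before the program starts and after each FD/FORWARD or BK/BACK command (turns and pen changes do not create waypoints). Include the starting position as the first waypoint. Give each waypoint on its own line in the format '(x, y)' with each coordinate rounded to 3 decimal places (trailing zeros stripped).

Answer: (0, 0)
(-4, 0)
(-6, 0)
(-1.049, -0.696)

Derivation:
Executing turtle program step by step:
Start: pos=(0,0), heading=0, pen down
RT 180: heading 0 -> 180
FD 4: (0,0) -> (-4,0) [heading=180, draw]
FD 2: (-4,0) -> (-6,0) [heading=180, draw]
RT 188: heading 180 -> 352
FD 5: (-6,0) -> (-1.049,-0.696) [heading=352, draw]
Final: pos=(-1.049,-0.696), heading=352, 3 segment(s) drawn
Waypoints (4 total):
(0, 0)
(-4, 0)
(-6, 0)
(-1.049, -0.696)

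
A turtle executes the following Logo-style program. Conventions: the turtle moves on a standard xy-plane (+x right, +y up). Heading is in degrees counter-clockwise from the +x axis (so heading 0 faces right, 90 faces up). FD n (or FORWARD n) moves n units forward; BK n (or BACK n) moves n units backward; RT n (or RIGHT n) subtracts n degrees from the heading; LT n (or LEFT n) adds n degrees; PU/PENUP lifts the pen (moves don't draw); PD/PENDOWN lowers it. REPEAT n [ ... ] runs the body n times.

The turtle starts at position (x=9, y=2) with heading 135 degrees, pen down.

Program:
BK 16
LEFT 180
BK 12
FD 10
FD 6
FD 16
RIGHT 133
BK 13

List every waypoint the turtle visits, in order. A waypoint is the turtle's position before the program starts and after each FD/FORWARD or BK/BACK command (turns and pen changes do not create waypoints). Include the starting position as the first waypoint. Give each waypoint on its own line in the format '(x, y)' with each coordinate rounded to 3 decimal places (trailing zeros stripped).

Answer: (9, 2)
(20.314, -9.314)
(11.828, -0.828)
(18.899, -7.899)
(23.142, -12.142)
(34.456, -23.456)
(47.448, -23.002)

Derivation:
Executing turtle program step by step:
Start: pos=(9,2), heading=135, pen down
BK 16: (9,2) -> (20.314,-9.314) [heading=135, draw]
LT 180: heading 135 -> 315
BK 12: (20.314,-9.314) -> (11.828,-0.828) [heading=315, draw]
FD 10: (11.828,-0.828) -> (18.899,-7.899) [heading=315, draw]
FD 6: (18.899,-7.899) -> (23.142,-12.142) [heading=315, draw]
FD 16: (23.142,-12.142) -> (34.456,-23.456) [heading=315, draw]
RT 133: heading 315 -> 182
BK 13: (34.456,-23.456) -> (47.448,-23.002) [heading=182, draw]
Final: pos=(47.448,-23.002), heading=182, 6 segment(s) drawn
Waypoints (7 total):
(9, 2)
(20.314, -9.314)
(11.828, -0.828)
(18.899, -7.899)
(23.142, -12.142)
(34.456, -23.456)
(47.448, -23.002)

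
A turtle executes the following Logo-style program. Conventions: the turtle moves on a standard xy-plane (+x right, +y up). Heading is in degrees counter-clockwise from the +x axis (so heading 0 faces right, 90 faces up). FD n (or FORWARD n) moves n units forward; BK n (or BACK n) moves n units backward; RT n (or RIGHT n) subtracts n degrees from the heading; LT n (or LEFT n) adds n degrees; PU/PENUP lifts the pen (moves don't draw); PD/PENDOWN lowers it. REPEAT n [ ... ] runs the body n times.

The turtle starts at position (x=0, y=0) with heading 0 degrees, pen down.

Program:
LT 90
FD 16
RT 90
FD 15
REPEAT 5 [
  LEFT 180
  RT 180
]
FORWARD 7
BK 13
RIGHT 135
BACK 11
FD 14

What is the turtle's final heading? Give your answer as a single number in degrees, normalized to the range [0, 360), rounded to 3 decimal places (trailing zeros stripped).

Executing turtle program step by step:
Start: pos=(0,0), heading=0, pen down
LT 90: heading 0 -> 90
FD 16: (0,0) -> (0,16) [heading=90, draw]
RT 90: heading 90 -> 0
FD 15: (0,16) -> (15,16) [heading=0, draw]
REPEAT 5 [
  -- iteration 1/5 --
  LT 180: heading 0 -> 180
  RT 180: heading 180 -> 0
  -- iteration 2/5 --
  LT 180: heading 0 -> 180
  RT 180: heading 180 -> 0
  -- iteration 3/5 --
  LT 180: heading 0 -> 180
  RT 180: heading 180 -> 0
  -- iteration 4/5 --
  LT 180: heading 0 -> 180
  RT 180: heading 180 -> 0
  -- iteration 5/5 --
  LT 180: heading 0 -> 180
  RT 180: heading 180 -> 0
]
FD 7: (15,16) -> (22,16) [heading=0, draw]
BK 13: (22,16) -> (9,16) [heading=0, draw]
RT 135: heading 0 -> 225
BK 11: (9,16) -> (16.778,23.778) [heading=225, draw]
FD 14: (16.778,23.778) -> (6.879,13.879) [heading=225, draw]
Final: pos=(6.879,13.879), heading=225, 6 segment(s) drawn

Answer: 225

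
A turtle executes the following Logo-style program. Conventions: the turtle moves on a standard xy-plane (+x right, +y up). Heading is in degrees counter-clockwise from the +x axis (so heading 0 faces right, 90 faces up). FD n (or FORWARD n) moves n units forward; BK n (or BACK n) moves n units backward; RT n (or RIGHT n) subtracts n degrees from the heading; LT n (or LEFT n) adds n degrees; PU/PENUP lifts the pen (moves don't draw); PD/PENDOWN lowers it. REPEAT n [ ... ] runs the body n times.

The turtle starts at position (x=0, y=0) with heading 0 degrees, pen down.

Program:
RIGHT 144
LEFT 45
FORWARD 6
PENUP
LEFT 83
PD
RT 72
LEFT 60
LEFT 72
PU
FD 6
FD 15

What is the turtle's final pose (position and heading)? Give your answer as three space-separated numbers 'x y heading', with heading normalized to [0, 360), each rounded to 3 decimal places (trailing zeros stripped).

Executing turtle program step by step:
Start: pos=(0,0), heading=0, pen down
RT 144: heading 0 -> 216
LT 45: heading 216 -> 261
FD 6: (0,0) -> (-0.939,-5.926) [heading=261, draw]
PU: pen up
LT 83: heading 261 -> 344
PD: pen down
RT 72: heading 344 -> 272
LT 60: heading 272 -> 332
LT 72: heading 332 -> 44
PU: pen up
FD 6: (-0.939,-5.926) -> (3.377,-1.758) [heading=44, move]
FD 15: (3.377,-1.758) -> (14.168,8.662) [heading=44, move]
Final: pos=(14.168,8.662), heading=44, 1 segment(s) drawn

Answer: 14.168 8.662 44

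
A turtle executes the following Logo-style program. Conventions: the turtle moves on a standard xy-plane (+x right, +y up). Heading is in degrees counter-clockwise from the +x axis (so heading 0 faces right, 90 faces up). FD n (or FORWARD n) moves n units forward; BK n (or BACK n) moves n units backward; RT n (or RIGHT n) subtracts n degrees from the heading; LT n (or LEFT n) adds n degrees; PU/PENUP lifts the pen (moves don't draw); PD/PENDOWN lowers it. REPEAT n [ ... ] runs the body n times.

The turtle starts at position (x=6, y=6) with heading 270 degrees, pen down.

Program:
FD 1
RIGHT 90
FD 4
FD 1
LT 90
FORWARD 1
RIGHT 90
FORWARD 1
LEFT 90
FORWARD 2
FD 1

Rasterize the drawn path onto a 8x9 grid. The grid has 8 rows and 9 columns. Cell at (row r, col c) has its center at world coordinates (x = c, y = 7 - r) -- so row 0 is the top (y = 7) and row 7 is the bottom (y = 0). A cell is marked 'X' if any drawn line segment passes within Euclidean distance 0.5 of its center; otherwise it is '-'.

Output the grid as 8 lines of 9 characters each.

Segment 0: (6,6) -> (6,5)
Segment 1: (6,5) -> (2,5)
Segment 2: (2,5) -> (1,5)
Segment 3: (1,5) -> (1,4)
Segment 4: (1,4) -> (-0,4)
Segment 5: (-0,4) -> (-0,2)
Segment 6: (-0,2) -> (-0,1)

Answer: ---------
------X--
-XXXXXX--
XX-------
X--------
X--------
X--------
---------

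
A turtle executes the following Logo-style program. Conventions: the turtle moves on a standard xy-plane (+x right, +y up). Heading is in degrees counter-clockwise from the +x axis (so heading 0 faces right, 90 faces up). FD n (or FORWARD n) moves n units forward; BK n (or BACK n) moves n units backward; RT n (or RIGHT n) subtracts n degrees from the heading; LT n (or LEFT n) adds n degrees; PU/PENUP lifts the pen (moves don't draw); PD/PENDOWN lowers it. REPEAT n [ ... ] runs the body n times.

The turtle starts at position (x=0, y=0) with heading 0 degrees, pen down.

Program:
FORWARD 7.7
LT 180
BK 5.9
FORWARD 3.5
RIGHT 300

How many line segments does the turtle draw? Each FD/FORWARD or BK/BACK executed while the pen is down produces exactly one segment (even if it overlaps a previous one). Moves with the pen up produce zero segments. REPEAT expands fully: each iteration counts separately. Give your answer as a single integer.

Answer: 3

Derivation:
Executing turtle program step by step:
Start: pos=(0,0), heading=0, pen down
FD 7.7: (0,0) -> (7.7,0) [heading=0, draw]
LT 180: heading 0 -> 180
BK 5.9: (7.7,0) -> (13.6,0) [heading=180, draw]
FD 3.5: (13.6,0) -> (10.1,0) [heading=180, draw]
RT 300: heading 180 -> 240
Final: pos=(10.1,0), heading=240, 3 segment(s) drawn
Segments drawn: 3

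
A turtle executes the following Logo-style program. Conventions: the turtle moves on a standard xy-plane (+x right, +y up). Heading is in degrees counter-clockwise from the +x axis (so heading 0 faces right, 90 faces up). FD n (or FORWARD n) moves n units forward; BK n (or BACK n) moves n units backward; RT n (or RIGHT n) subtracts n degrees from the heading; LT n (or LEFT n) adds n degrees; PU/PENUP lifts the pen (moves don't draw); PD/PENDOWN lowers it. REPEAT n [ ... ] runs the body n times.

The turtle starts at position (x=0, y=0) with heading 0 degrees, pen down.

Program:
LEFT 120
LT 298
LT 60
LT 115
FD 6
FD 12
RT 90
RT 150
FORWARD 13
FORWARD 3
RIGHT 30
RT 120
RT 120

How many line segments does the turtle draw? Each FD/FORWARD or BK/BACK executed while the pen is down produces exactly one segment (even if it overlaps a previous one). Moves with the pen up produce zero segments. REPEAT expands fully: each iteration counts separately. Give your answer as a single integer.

Answer: 4

Derivation:
Executing turtle program step by step:
Start: pos=(0,0), heading=0, pen down
LT 120: heading 0 -> 120
LT 298: heading 120 -> 58
LT 60: heading 58 -> 118
LT 115: heading 118 -> 233
FD 6: (0,0) -> (-3.611,-4.792) [heading=233, draw]
FD 12: (-3.611,-4.792) -> (-10.833,-14.375) [heading=233, draw]
RT 90: heading 233 -> 143
RT 150: heading 143 -> 353
FD 13: (-10.833,-14.375) -> (2.07,-15.96) [heading=353, draw]
FD 3: (2.07,-15.96) -> (5.048,-16.325) [heading=353, draw]
RT 30: heading 353 -> 323
RT 120: heading 323 -> 203
RT 120: heading 203 -> 83
Final: pos=(5.048,-16.325), heading=83, 4 segment(s) drawn
Segments drawn: 4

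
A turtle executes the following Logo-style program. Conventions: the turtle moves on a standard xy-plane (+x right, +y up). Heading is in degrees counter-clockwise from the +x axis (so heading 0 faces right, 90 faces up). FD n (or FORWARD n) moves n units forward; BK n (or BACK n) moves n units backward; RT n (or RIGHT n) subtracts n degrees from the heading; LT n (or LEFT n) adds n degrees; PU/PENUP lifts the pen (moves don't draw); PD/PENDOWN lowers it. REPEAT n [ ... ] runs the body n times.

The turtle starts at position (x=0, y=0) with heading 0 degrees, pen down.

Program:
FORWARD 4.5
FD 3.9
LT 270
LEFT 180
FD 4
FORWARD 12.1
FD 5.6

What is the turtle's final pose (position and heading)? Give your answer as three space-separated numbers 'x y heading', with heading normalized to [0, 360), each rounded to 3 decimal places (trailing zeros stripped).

Answer: 8.4 21.7 90

Derivation:
Executing turtle program step by step:
Start: pos=(0,0), heading=0, pen down
FD 4.5: (0,0) -> (4.5,0) [heading=0, draw]
FD 3.9: (4.5,0) -> (8.4,0) [heading=0, draw]
LT 270: heading 0 -> 270
LT 180: heading 270 -> 90
FD 4: (8.4,0) -> (8.4,4) [heading=90, draw]
FD 12.1: (8.4,4) -> (8.4,16.1) [heading=90, draw]
FD 5.6: (8.4,16.1) -> (8.4,21.7) [heading=90, draw]
Final: pos=(8.4,21.7), heading=90, 5 segment(s) drawn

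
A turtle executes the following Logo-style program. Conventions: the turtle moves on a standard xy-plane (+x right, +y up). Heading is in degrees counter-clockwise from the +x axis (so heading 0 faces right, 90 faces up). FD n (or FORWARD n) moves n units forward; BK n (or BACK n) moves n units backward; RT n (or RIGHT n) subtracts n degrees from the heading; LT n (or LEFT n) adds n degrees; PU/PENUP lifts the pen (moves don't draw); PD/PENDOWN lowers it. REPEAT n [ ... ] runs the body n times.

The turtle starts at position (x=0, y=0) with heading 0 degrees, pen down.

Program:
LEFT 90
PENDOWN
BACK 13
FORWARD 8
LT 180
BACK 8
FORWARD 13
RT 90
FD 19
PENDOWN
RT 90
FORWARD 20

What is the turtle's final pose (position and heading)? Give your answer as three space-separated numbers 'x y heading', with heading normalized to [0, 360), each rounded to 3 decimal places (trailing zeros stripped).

Answer: -19 10 90

Derivation:
Executing turtle program step by step:
Start: pos=(0,0), heading=0, pen down
LT 90: heading 0 -> 90
PD: pen down
BK 13: (0,0) -> (0,-13) [heading=90, draw]
FD 8: (0,-13) -> (0,-5) [heading=90, draw]
LT 180: heading 90 -> 270
BK 8: (0,-5) -> (0,3) [heading=270, draw]
FD 13: (0,3) -> (0,-10) [heading=270, draw]
RT 90: heading 270 -> 180
FD 19: (0,-10) -> (-19,-10) [heading=180, draw]
PD: pen down
RT 90: heading 180 -> 90
FD 20: (-19,-10) -> (-19,10) [heading=90, draw]
Final: pos=(-19,10), heading=90, 6 segment(s) drawn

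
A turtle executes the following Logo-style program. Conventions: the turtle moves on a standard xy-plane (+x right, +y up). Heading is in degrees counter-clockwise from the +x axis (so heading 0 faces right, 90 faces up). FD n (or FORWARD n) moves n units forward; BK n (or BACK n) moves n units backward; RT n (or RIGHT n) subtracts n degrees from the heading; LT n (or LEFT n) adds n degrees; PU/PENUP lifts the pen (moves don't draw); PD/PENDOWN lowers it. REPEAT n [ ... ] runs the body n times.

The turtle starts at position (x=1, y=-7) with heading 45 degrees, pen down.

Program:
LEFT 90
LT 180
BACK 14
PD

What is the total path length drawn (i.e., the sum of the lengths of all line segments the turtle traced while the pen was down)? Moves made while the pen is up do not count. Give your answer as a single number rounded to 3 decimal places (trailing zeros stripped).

Answer: 14

Derivation:
Executing turtle program step by step:
Start: pos=(1,-7), heading=45, pen down
LT 90: heading 45 -> 135
LT 180: heading 135 -> 315
BK 14: (1,-7) -> (-8.899,2.899) [heading=315, draw]
PD: pen down
Final: pos=(-8.899,2.899), heading=315, 1 segment(s) drawn

Segment lengths:
  seg 1: (1,-7) -> (-8.899,2.899), length = 14
Total = 14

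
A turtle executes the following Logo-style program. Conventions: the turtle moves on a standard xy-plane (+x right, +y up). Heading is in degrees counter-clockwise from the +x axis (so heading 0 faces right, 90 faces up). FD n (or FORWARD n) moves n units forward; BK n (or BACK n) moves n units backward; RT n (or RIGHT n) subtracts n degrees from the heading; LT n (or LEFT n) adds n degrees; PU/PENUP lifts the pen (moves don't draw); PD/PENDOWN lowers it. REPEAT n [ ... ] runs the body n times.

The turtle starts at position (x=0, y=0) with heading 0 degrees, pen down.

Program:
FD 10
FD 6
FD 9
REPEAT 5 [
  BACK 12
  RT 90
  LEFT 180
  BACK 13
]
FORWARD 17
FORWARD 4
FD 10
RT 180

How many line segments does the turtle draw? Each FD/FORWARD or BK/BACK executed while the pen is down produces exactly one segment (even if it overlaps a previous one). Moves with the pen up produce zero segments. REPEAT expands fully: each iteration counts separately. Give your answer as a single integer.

Executing turtle program step by step:
Start: pos=(0,0), heading=0, pen down
FD 10: (0,0) -> (10,0) [heading=0, draw]
FD 6: (10,0) -> (16,0) [heading=0, draw]
FD 9: (16,0) -> (25,0) [heading=0, draw]
REPEAT 5 [
  -- iteration 1/5 --
  BK 12: (25,0) -> (13,0) [heading=0, draw]
  RT 90: heading 0 -> 270
  LT 180: heading 270 -> 90
  BK 13: (13,0) -> (13,-13) [heading=90, draw]
  -- iteration 2/5 --
  BK 12: (13,-13) -> (13,-25) [heading=90, draw]
  RT 90: heading 90 -> 0
  LT 180: heading 0 -> 180
  BK 13: (13,-25) -> (26,-25) [heading=180, draw]
  -- iteration 3/5 --
  BK 12: (26,-25) -> (38,-25) [heading=180, draw]
  RT 90: heading 180 -> 90
  LT 180: heading 90 -> 270
  BK 13: (38,-25) -> (38,-12) [heading=270, draw]
  -- iteration 4/5 --
  BK 12: (38,-12) -> (38,0) [heading=270, draw]
  RT 90: heading 270 -> 180
  LT 180: heading 180 -> 0
  BK 13: (38,0) -> (25,0) [heading=0, draw]
  -- iteration 5/5 --
  BK 12: (25,0) -> (13,0) [heading=0, draw]
  RT 90: heading 0 -> 270
  LT 180: heading 270 -> 90
  BK 13: (13,0) -> (13,-13) [heading=90, draw]
]
FD 17: (13,-13) -> (13,4) [heading=90, draw]
FD 4: (13,4) -> (13,8) [heading=90, draw]
FD 10: (13,8) -> (13,18) [heading=90, draw]
RT 180: heading 90 -> 270
Final: pos=(13,18), heading=270, 16 segment(s) drawn
Segments drawn: 16

Answer: 16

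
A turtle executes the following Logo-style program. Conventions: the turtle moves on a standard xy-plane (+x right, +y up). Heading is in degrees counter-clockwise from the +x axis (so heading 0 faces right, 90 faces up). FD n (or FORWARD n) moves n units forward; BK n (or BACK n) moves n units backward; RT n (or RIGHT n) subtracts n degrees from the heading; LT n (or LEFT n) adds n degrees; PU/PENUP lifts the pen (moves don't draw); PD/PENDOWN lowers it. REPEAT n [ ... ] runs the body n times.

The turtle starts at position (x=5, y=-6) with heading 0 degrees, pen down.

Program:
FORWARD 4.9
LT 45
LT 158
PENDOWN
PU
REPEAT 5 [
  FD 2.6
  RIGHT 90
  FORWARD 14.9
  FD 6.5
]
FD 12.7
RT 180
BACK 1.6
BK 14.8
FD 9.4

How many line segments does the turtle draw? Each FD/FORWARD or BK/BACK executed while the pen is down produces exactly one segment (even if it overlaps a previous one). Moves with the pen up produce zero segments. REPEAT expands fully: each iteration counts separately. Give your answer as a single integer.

Answer: 1

Derivation:
Executing turtle program step by step:
Start: pos=(5,-6), heading=0, pen down
FD 4.9: (5,-6) -> (9.9,-6) [heading=0, draw]
LT 45: heading 0 -> 45
LT 158: heading 45 -> 203
PD: pen down
PU: pen up
REPEAT 5 [
  -- iteration 1/5 --
  FD 2.6: (9.9,-6) -> (7.507,-7.016) [heading=203, move]
  RT 90: heading 203 -> 113
  FD 14.9: (7.507,-7.016) -> (1.685,6.7) [heading=113, move]
  FD 6.5: (1.685,6.7) -> (-0.855,12.683) [heading=113, move]
  -- iteration 2/5 --
  FD 2.6: (-0.855,12.683) -> (-1.871,15.076) [heading=113, move]
  RT 90: heading 113 -> 23
  FD 14.9: (-1.871,15.076) -> (11.845,20.898) [heading=23, move]
  FD 6.5: (11.845,20.898) -> (17.828,23.438) [heading=23, move]
  -- iteration 3/5 --
  FD 2.6: (17.828,23.438) -> (20.221,24.454) [heading=23, move]
  RT 90: heading 23 -> 293
  FD 14.9: (20.221,24.454) -> (26.043,10.738) [heading=293, move]
  FD 6.5: (26.043,10.738) -> (28.583,4.755) [heading=293, move]
  -- iteration 4/5 --
  FD 2.6: (28.583,4.755) -> (29.599,2.362) [heading=293, move]
  RT 90: heading 293 -> 203
  FD 14.9: (29.599,2.362) -> (15.883,-3.46) [heading=203, move]
  FD 6.5: (15.883,-3.46) -> (9.9,-6) [heading=203, move]
  -- iteration 5/5 --
  FD 2.6: (9.9,-6) -> (7.507,-7.016) [heading=203, move]
  RT 90: heading 203 -> 113
  FD 14.9: (7.507,-7.016) -> (1.685,6.7) [heading=113, move]
  FD 6.5: (1.685,6.7) -> (-0.855,12.683) [heading=113, move]
]
FD 12.7: (-0.855,12.683) -> (-5.817,24.373) [heading=113, move]
RT 180: heading 113 -> 293
BK 1.6: (-5.817,24.373) -> (-6.442,25.846) [heading=293, move]
BK 14.8: (-6.442,25.846) -> (-12.225,39.47) [heading=293, move]
FD 9.4: (-12.225,39.47) -> (-8.552,30.817) [heading=293, move]
Final: pos=(-8.552,30.817), heading=293, 1 segment(s) drawn
Segments drawn: 1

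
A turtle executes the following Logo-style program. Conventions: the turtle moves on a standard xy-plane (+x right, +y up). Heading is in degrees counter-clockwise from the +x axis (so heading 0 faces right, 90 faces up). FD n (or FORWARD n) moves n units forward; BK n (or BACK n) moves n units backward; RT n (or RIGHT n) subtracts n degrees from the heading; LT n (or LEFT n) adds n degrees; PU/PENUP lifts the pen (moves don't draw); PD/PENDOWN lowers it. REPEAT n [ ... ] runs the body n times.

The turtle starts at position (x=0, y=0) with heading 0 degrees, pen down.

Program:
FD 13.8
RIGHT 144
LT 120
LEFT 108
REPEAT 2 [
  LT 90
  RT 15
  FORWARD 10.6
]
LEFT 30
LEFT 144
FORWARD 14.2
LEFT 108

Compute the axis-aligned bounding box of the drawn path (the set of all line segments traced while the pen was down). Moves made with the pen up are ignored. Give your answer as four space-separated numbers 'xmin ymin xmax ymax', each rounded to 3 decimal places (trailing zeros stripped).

Executing turtle program step by step:
Start: pos=(0,0), heading=0, pen down
FD 13.8: (0,0) -> (13.8,0) [heading=0, draw]
RT 144: heading 0 -> 216
LT 120: heading 216 -> 336
LT 108: heading 336 -> 84
REPEAT 2 [
  -- iteration 1/2 --
  LT 90: heading 84 -> 174
  RT 15: heading 174 -> 159
  FD 10.6: (13.8,0) -> (3.904,3.799) [heading=159, draw]
  -- iteration 2/2 --
  LT 90: heading 159 -> 249
  RT 15: heading 249 -> 234
  FD 10.6: (3.904,3.799) -> (-2.326,-4.777) [heading=234, draw]
]
LT 30: heading 234 -> 264
LT 144: heading 264 -> 48
FD 14.2: (-2.326,-4.777) -> (7.175,5.776) [heading=48, draw]
LT 108: heading 48 -> 156
Final: pos=(7.175,5.776), heading=156, 4 segment(s) drawn

Segment endpoints: x in {-2.326, 0, 3.904, 7.175, 13.8}, y in {-4.777, 0, 3.799, 5.776}
xmin=-2.326, ymin=-4.777, xmax=13.8, ymax=5.776

Answer: -2.326 -4.777 13.8 5.776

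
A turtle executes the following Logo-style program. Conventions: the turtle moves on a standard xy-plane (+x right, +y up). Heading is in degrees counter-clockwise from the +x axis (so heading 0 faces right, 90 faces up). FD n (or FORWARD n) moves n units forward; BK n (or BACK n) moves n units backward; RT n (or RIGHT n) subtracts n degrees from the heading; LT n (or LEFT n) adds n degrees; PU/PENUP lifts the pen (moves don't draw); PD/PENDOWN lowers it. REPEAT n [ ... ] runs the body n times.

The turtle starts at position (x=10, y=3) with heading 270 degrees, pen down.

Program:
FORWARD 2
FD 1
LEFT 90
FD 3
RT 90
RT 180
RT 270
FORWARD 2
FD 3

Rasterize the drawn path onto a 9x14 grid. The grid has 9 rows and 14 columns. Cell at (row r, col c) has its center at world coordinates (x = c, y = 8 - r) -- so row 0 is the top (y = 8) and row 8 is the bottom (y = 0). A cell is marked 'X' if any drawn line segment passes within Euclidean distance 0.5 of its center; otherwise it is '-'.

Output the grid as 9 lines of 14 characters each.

Segment 0: (10,3) -> (10,1)
Segment 1: (10,1) -> (10,0)
Segment 2: (10,0) -> (13,-0)
Segment 3: (13,-0) -> (11,-0)
Segment 4: (11,-0) -> (8,-0)

Answer: --------------
--------------
--------------
--------------
--------------
----------X---
----------X---
----------X---
--------XXXXXX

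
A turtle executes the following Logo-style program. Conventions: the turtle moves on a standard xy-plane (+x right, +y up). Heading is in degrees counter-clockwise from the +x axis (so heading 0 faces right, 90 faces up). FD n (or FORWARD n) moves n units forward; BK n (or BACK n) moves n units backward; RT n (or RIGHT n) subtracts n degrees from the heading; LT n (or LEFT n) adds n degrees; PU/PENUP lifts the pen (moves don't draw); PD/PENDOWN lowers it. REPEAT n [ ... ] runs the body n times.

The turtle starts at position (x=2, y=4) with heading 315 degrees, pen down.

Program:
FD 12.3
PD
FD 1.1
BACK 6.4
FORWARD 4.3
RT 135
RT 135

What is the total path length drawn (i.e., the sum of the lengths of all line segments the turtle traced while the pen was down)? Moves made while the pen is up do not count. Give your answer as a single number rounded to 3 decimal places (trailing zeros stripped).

Answer: 24.1

Derivation:
Executing turtle program step by step:
Start: pos=(2,4), heading=315, pen down
FD 12.3: (2,4) -> (10.697,-4.697) [heading=315, draw]
PD: pen down
FD 1.1: (10.697,-4.697) -> (11.475,-5.475) [heading=315, draw]
BK 6.4: (11.475,-5.475) -> (6.95,-0.95) [heading=315, draw]
FD 4.3: (6.95,-0.95) -> (9.99,-3.99) [heading=315, draw]
RT 135: heading 315 -> 180
RT 135: heading 180 -> 45
Final: pos=(9.99,-3.99), heading=45, 4 segment(s) drawn

Segment lengths:
  seg 1: (2,4) -> (10.697,-4.697), length = 12.3
  seg 2: (10.697,-4.697) -> (11.475,-5.475), length = 1.1
  seg 3: (11.475,-5.475) -> (6.95,-0.95), length = 6.4
  seg 4: (6.95,-0.95) -> (9.99,-3.99), length = 4.3
Total = 24.1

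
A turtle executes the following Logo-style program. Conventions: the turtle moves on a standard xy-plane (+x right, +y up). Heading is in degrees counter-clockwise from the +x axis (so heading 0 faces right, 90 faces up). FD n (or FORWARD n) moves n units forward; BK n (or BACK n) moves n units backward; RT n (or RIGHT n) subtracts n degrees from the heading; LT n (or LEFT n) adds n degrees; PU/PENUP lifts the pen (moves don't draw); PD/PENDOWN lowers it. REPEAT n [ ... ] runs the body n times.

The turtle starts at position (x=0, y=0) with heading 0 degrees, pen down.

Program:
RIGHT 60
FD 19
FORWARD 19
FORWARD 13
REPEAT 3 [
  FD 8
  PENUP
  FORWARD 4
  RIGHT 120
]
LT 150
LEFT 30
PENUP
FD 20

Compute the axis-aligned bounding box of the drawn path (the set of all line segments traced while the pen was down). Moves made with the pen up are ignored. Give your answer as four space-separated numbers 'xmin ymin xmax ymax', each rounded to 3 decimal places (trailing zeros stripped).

Executing turtle program step by step:
Start: pos=(0,0), heading=0, pen down
RT 60: heading 0 -> 300
FD 19: (0,0) -> (9.5,-16.454) [heading=300, draw]
FD 19: (9.5,-16.454) -> (19,-32.909) [heading=300, draw]
FD 13: (19,-32.909) -> (25.5,-44.167) [heading=300, draw]
REPEAT 3 [
  -- iteration 1/3 --
  FD 8: (25.5,-44.167) -> (29.5,-51.095) [heading=300, draw]
  PU: pen up
  FD 4: (29.5,-51.095) -> (31.5,-54.56) [heading=300, move]
  RT 120: heading 300 -> 180
  -- iteration 2/3 --
  FD 8: (31.5,-54.56) -> (23.5,-54.56) [heading=180, move]
  PU: pen up
  FD 4: (23.5,-54.56) -> (19.5,-54.56) [heading=180, move]
  RT 120: heading 180 -> 60
  -- iteration 3/3 --
  FD 8: (19.5,-54.56) -> (23.5,-47.631) [heading=60, move]
  PU: pen up
  FD 4: (23.5,-47.631) -> (25.5,-44.167) [heading=60, move]
  RT 120: heading 60 -> 300
]
LT 150: heading 300 -> 90
LT 30: heading 90 -> 120
PU: pen up
FD 20: (25.5,-44.167) -> (15.5,-26.847) [heading=120, move]
Final: pos=(15.5,-26.847), heading=120, 4 segment(s) drawn

Segment endpoints: x in {0, 9.5, 19, 25.5, 29.5}, y in {-51.095, -44.167, -32.909, -16.454, 0}
xmin=0, ymin=-51.095, xmax=29.5, ymax=0

Answer: 0 -51.095 29.5 0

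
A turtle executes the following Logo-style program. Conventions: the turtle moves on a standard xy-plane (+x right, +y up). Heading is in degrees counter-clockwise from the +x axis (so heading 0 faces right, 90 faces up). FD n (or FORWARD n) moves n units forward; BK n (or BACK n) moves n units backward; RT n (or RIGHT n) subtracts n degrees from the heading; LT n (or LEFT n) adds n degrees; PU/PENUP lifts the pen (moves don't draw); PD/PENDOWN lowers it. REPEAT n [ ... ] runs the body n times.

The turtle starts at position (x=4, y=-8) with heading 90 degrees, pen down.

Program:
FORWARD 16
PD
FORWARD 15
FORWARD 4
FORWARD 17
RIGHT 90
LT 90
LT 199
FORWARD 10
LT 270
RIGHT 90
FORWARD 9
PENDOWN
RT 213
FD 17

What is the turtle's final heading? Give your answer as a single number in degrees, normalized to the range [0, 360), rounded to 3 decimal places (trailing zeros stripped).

Executing turtle program step by step:
Start: pos=(4,-8), heading=90, pen down
FD 16: (4,-8) -> (4,8) [heading=90, draw]
PD: pen down
FD 15: (4,8) -> (4,23) [heading=90, draw]
FD 4: (4,23) -> (4,27) [heading=90, draw]
FD 17: (4,27) -> (4,44) [heading=90, draw]
RT 90: heading 90 -> 0
LT 90: heading 0 -> 90
LT 199: heading 90 -> 289
FD 10: (4,44) -> (7.256,34.545) [heading=289, draw]
LT 270: heading 289 -> 199
RT 90: heading 199 -> 109
FD 9: (7.256,34.545) -> (4.326,43.054) [heading=109, draw]
PD: pen down
RT 213: heading 109 -> 256
FD 17: (4.326,43.054) -> (0.213,26.559) [heading=256, draw]
Final: pos=(0.213,26.559), heading=256, 7 segment(s) drawn

Answer: 256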